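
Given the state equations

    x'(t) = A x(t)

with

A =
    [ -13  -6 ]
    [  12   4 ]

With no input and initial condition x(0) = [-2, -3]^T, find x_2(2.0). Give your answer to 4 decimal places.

-0.0149

det(sI - A) = s^2 - (tr A)s + det A, with tr A = (-13) + 4 = -9 and det A = (-13)·4 - (-6)·12 = -52 - (-72) = 20.
So p(s) = det(sI - A) = s^2 + 9s + 20.
Factor s^2 + 9s + 20: two numbers with sum -9 and product 20 are -4 and -5, so s^2 + 9s + 20 = (s + 4)(s + 5).
Hence p(s) = (s + 4) (s + 5), with roots -5, -4.
The eigenvalues -5, -4 are distinct and real, so A is diagonalisable and x(t) = e^{At} x(0) = V diag(e^{λ_i t}) V^{-1} x(0), where the columns of V are the eigenvectors.
λ = -5: A - (-5)I = [[-8, -6], [12, 9]]. Row 1 gives (-8)·v1 + (-6)·v2 = 0, so take v_1 = [-3, 4]^T.
λ = -4: A - (-4)I = [[-9, -6], [12, 8]]. Row 1 gives (-9)·v1 + (-6)·v2 = 0, so take v_2 = [-2, 3]^T.
V = [v_1 v_2] = [[-3, -2], [4, 3]] has det V = -1, so V^{-1} = adj(V)/det V = [[-3, -2], [4, 3]].
Modal coordinates z(0) = V^{-1} x(0): (-3)·(-2) + (-2)·(-3) = 12; 4·(-2) + 3·(-3) = -17; so z(0) = [12, -17]^T.
x_2(t) = Σ_i (v_i)_2 · z_i(0) · e^{λ_i t} (row 2 of V times the modal terms).
x_2(2.0) = 4·12·e^{-5·2.0} + 3·(-17)·e^{-4·2.0} = 48·0.000045 + (-51)·0.000335 = -0.0149.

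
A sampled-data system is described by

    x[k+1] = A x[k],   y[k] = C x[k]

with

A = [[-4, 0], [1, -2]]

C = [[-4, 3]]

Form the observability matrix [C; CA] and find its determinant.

CA = [[19, -6]]
Observability matrix O = [C; CA] = [[-4, 3], [19, -6]]
det(O) = (-4)·(-6) - 3·19 = 24 - 57 = -33
Since det(O) ≠ 0, rank(O) = 2 and the system is completely observable.

-33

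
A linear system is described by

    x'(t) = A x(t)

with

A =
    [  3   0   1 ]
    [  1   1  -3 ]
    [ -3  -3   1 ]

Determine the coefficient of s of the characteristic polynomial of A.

Expand det(sI - A) for the 3×3 matrix.
p(s) = s^3 - 5s^2 + s + 24.
(Check: constant term = det(-A) = (-1)^3 det A = 24; coefficient of s^2 = -tr A = -5.)
The coefficient of s is 1.

1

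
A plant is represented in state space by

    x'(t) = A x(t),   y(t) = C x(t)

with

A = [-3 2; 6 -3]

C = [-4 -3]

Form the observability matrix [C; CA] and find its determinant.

-22

CA = [[-6, 1]]
Observability matrix O = [C; CA] = [[-4, -3], [-6, 1]]
det(O) = (-4)·1 - (-3)·(-6) = -4 - 18 = -22
Since det(O) ≠ 0, rank(O) = 2 and the system is completely observable.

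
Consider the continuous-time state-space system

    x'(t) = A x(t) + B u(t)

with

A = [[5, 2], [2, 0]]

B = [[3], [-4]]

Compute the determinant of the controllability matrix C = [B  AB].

AB = [[7], [6]]
Controllability matrix C = [B  AB] = [[3, 7], [-4, 6]]
det(C) = 3·6 - 7·(-4) = 18 - (-28) = 46
Since det(C) ≠ 0, rank(C) = 2 and the system is completely controllable.

46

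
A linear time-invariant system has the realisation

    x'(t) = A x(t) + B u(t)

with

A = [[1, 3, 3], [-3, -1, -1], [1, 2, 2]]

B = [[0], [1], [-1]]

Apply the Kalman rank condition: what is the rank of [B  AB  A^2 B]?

1

AB = [[0], [0], [0]]
A^2B = [[0], [0], [0]]
Controllability matrix C = [B  AB  A^2B] = [[0, 0, 0], [1, 0, 0], [-1, 0, 0]]
Every column of C is a scalar multiple of column 1 = [0, 1, -1] (multipliers 1, 0, 0), so the columns span a one-dimensional space.
C ≠ 0, hence rank(C) = 1.
rank(C) = 1 < n = 3, so the pair (A, B) is not completely controllable.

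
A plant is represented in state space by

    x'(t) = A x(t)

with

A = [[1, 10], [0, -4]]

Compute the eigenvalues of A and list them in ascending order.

-4, 1

det(sI - A) = s^2 - (tr A)s + det A, with tr A = 1 + (-4) = -3 and det A = 1·(-4) - 10·0 = -4 - 0 = -4.
So p(s) = det(sI - A) = s^2 + 3s - 4.
Factor s^2 + 3s - 4: two numbers with sum -3 and product -4 are 1 and -4, so s^2 + 3s - 4 = (s - 1)(s + 4).
Hence p(s) = (s - 1) (s + 4), with roots -4, 1.
At least one eigenvalue has non-negative real part, so the system is not asymptotically stable.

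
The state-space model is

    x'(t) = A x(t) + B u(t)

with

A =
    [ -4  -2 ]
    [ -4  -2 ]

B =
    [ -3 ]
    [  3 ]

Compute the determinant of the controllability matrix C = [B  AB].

AB = [[6], [6]]
Controllability matrix C = [B  AB] = [[-3, 6], [3, 6]]
det(C) = (-3)·6 - 6·3 = -18 - 18 = -36
Since det(C) ≠ 0, rank(C) = 2 and the system is completely controllable.

-36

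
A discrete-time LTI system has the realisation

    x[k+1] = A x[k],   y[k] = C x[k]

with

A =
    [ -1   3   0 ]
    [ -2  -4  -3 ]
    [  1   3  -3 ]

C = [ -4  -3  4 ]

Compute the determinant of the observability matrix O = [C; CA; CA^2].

1101

CA = [[14, 12, -3]]
CA^2 = [[-41, -15, -27]]
Observability matrix O = [C; CA; CA^2] = [[-4, -3, 4], [14, 12, -3], [-41, -15, -27]]
Expanding along the first row, det(O) = (-4)·(12·(-27) - (-3)·(-15)) - (-3)·(14·(-27) - (-3)·(-41)) + 4·(14·(-15) - 12·(-41)) = (-4)·(-369) - (-3)·(-501) + 4·282 = 1101
Since det(O) ≠ 0, rank(O) = 3 and the system is completely observable.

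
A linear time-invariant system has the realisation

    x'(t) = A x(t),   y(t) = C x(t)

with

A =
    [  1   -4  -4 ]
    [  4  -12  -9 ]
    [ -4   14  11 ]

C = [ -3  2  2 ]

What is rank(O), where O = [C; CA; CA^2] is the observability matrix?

2

CA = [[-3, 16, 16]]
CA^2 = [[-3, 44, 44]]
Observability matrix O = [C; CA; CA^2] = [[-3, 2, 2], [-3, 16, 16], [-3, 44, 44]]
The columns c1, c2, c3 of O are linearly dependent: -c2 + c3 = 0 (check each entry), so rank(O) ≤ 2.
The 2×2 minor from rows 1, 2, columns 1, 2 is (-3)·16 - 2·(-3) = -48 - (-6) = -42 ≠ 0, so rank(O) = 2.
rank(O) = 2 < n = 3, so the pair (A, C) is not completely observable.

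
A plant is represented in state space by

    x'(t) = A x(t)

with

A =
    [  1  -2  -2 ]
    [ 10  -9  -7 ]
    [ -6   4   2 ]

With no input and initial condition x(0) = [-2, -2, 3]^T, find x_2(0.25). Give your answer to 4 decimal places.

det(sI - A) = s^3 - (tr A)s^2 + (M11 + M22 + M33)s - det A, where Mii is the 2×2 principal minor of A obtained by deleting row i and column i.
tr A = 1 + (-9) + 2 = -6; M11 = (-9)·2 - (-7)·4 = -18 - (-28) = 10; M22 = 1·2 - (-2)·(-6) = 2 - 12 = -10; M33 = 1·(-9) - (-2)·10 = -9 - (-20) = 11; sum of minors = 11.
det A = 1·((-9)·2 - (-7)·4) - (-2)·(10·2 - (-7)·(-6)) + (-2)·(10·4 - (-9)·(-6)) = 1·10 - (-2)·(-22) + (-2)·(-14) = -6.
So p(s) = det(sI - A) = s^3 + 6s^2 + 11s + 6.
Rational-root test: any integer root divides 6. Testing small divisors, s = -1 works: p(-1) = -1 + 6 + (-11) + 6 = 0, so (s + 1) is a factor.
Dividing, p(s) = (s + 1)(s^2 + 5s + 6).
Factor s^2 + 5s + 6: two numbers with sum -5 and product 6 are -2 and -3, so s^2 + 5s + 6 = (s + 2)(s + 3).
Hence p(s) = (s + 1) (s + 2) (s + 3), with roots -3, -2, -1.
The eigenvalues -3, -2, -1 are distinct and real, so A is diagonalisable and x(t) = e^{At} x(0) = V diag(e^{λ_i t}) V^{-1} x(0), where the columns of V are the eigenvectors.
λ = -3: A - (-3)I = [[4, -2, -2], [10, -6, -7], [-6, 4, 5]]. v must be orthogonal to every row; (row 1) × (row 2) = [2, 8, -4], so take v_1 = [1, 4, -2]^T.
λ = -2: A - (-2)I = [[3, -2, -2], [10, -7, -7], [-6, 4, 4]]. v must be orthogonal to every row; (row 1) × (row 2) = [0, 1, -1], so take v_2 = [0, -1, 1]^T.
λ = -1: A - (-1)I = [[2, -2, -2], [10, -8, -7], [-6, 4, 3]]. v must be orthogonal to every row; (row 1) × (row 2) = [-2, -6, 4], so take v_3 = [1, 3, -2]^T.
V = [v_1 v_2 v_3] = [[1, 0, 1], [4, -1, 3], [-2, 1, -2]] has det V = 1, so V^{-1} = adj(V)/det V = [[-1, 1, 1], [2, 0, 1], [2, -1, -1]].
Modal coordinates z(0) = V^{-1} x(0): (-1)·(-2) + 1·(-2) + 1·3 = 3; 2·(-2) + 0·(-2) + 1·3 = -1; 2·(-2) + (-1)·(-2) + (-1)·3 = -5; so z(0) = [3, -1, -5]^T.
x_2(t) = Σ_i (v_i)_2 · z_i(0) · e^{λ_i t} (row 2 of V times the modal terms).
x_2(0.25) = 4·3·e^{-3·0.25} + (-1)·(-1)·e^{-2·0.25} + 3·(-5)·e^{-1·0.25} = 12·0.472367 + 1·0.606531 + (-15)·0.778801 = -5.4071.

-5.4071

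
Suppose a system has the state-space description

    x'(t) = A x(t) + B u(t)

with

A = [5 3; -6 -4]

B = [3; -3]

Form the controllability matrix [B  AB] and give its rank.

AB = [[6], [-6]]
Controllability matrix C = [B  AB] = [[3, 6], [-3, -6]]
Every column of C is a scalar multiple of column 1 = [3, -3] (multipliers 1, 2), so the columns span a one-dimensional space.
C ≠ 0, hence rank(C) = 1.
rank(C) = 1 < n = 2, so the pair (A, B) is not completely controllable.

1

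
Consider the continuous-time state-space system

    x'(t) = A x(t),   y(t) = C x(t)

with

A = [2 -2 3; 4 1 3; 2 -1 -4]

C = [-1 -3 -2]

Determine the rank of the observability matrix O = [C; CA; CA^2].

3

CA = [[-18, 1, -4]]
CA^2 = [[-40, 41, -35]]
Observability matrix O = [C; CA; CA^2] = [[-1, -3, -2], [-18, 1, -4], [-40, 41, -35]]
det(O) = (-1)·(1·(-35) - (-4)·41) - (-3)·((-18)·(-35) - (-4)·(-40)) + (-2)·((-18)·41 - 1·(-40)) = (-1)·129 - (-3)·470 + (-2)·(-698) = 2677 ≠ 0, so rank(O) = 3.
rank(O) = 3 = n, so the pair (A, C) is completely observable.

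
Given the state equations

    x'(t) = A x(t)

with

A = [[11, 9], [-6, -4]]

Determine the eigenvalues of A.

2, 5

det(sI - A) = s^2 - (tr A)s + det A, with tr A = 11 + (-4) = 7 and det A = 11·(-4) - 9·(-6) = -44 - (-54) = 10.
So p(s) = det(sI - A) = s^2 - 7s + 10.
Factor s^2 - 7s + 10: two numbers with sum 7 and product 10 are 5 and 2, so s^2 - 7s + 10 = (s - 5)(s - 2).
Hence p(s) = (s - 5) (s - 2), with roots 2, 5.
At least one eigenvalue has non-negative real part, so the system is not asymptotically stable.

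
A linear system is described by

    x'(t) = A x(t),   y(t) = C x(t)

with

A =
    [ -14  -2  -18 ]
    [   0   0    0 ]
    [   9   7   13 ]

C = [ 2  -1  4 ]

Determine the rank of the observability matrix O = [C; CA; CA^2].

2

CA = [[8, 24, 16]]
CA^2 = [[32, 96, 64]]
Observability matrix O = [C; CA; CA^2] = [[2, -1, 4], [8, 24, 16], [32, 96, 64]]
The columns c1, c2, c3 of O are linearly dependent: -2·c1 + c3 = 0 (check each entry), so rank(O) ≤ 2.
The 2×2 minor from rows 1, 2, columns 1, 2 is 2·24 - (-1)·8 = 48 - (-8) = 56 ≠ 0, so rank(O) = 2.
rank(O) = 2 < n = 3, so the pair (A, C) is not completely observable.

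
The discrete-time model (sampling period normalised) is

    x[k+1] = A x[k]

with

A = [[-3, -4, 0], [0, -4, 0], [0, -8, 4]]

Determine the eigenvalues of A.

-4, -3, 4

det(zI - A) = z^3 - (tr A)z^2 + (M11 + M22 + M33)z - det A, where Mii is the 2×2 principal minor of A obtained by deleting row i and column i.
tr A = (-3) + (-4) + 4 = -3; M11 = (-4)·4 - 0·(-8) = -16 - 0 = -16; M22 = (-3)·4 - 0·0 = -12 - 0 = -12; M33 = (-3)·(-4) - (-4)·0 = 12 - 0 = 12; sum of minors = -16.
det A = (-3)·((-4)·4 - 0·(-8)) - (-4)·(0·4 - 0·0) + 0·(0·(-8) - (-4)·0) = (-3)·(-16) - (-4)·0 + 0·0 = 48.
So p(z) = det(zI - A) = z^3 + 3z^2 - 16z - 48.
Rational-root test: any integer root divides -48. Testing small divisors, z = -3 works: p(-3) = -27 + 27 + 48 + (-48) = 0, so (z + 3) is a factor.
Dividing, p(z) = (z + 3)(z^2 - 16).
Factor z^2 - 16: two numbers with sum 0 and product -16 are 4 and -4, so z^2 - 16 = (z - 4)(z + 4).
Hence p(z) = (z - 4) (z + 3) (z + 4), with roots -4, -3, 4.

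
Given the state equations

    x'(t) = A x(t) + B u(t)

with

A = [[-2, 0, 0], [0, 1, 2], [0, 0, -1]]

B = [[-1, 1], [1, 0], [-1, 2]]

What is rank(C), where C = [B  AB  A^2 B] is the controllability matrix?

3

AB = [[2, -2], [-1, 4], [1, -2]]
A^2B = [[-4, 4], [1, 0], [-1, 2]]
Controllability matrix C = [B  AB  A^2B] = [[-1, 1, 2, -2, -4, 4], [1, 0, -1, 4, 1, 0], [-1, 2, 1, -2, -1, 2]]
Take the 3×3 submatrix of C formed by columns 1, 2, 3: [[-1, 1, 2], [1, 0, -1], [-1, 2, 1]]. Its determinant is (-1)·(0·1 - (-1)·2) - 1·(1·1 - (-1)·(-1)) + 2·(1·2 - 0·(-1)) = (-1)·2 - 1·0 + 2·2 = 2 ≠ 0.
So rank(C) ≥ 3; since C has 3 rows, rank(C) = 3.
rank(C) = 3 = n, so the pair (A, B) is completely controllable.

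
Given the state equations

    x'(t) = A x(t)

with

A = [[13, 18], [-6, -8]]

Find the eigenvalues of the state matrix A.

det(sI - A) = s^2 - (tr A)s + det A, with tr A = 13 + (-8) = 5 and det A = 13·(-8) - 18·(-6) = -104 - (-108) = 4.
So p(s) = det(sI - A) = s^2 - 5s + 4.
Factor s^2 - 5s + 4: two numbers with sum 5 and product 4 are 4 and 1, so s^2 - 5s + 4 = (s - 4)(s - 1).
Hence p(s) = (s - 4) (s - 1), with roots 1, 4.
At least one eigenvalue has non-negative real part, so the system is not asymptotically stable.

1, 4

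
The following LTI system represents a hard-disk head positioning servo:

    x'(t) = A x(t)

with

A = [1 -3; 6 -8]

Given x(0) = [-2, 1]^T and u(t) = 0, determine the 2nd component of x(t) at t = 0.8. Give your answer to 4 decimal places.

-0.8996

det(sI - A) = s^2 - (tr A)s + det A, with tr A = 1 + (-8) = -7 and det A = 1·(-8) - (-3)·6 = -8 - (-18) = 10.
So p(s) = det(sI - A) = s^2 + 7s + 10.
Factor s^2 + 7s + 10: two numbers with sum -7 and product 10 are -2 and -5, so s^2 + 7s + 10 = (s + 2)(s + 5).
Hence p(s) = (s + 2) (s + 5), with roots -5, -2.
The eigenvalues -5, -2 are distinct and real, so A is diagonalisable and x(t) = e^{At} x(0) = V diag(e^{λ_i t}) V^{-1} x(0), where the columns of V are the eigenvectors.
λ = -5: A - (-5)I = [[6, -3], [6, -3]]. Row 1 gives 6·v1 + (-3)·v2 = 0, so take v_1 = [-1, -2]^T.
λ = -2: A - (-2)I = [[3, -3], [6, -6]]. Row 1 gives 3·v1 + (-3)·v2 = 0, so take v_2 = [1, 1]^T.
V = [v_1 v_2] = [[-1, 1], [-2, 1]] has det V = 1, so V^{-1} = adj(V)/det V = [[1, -1], [2, -1]].
Modal coordinates z(0) = V^{-1} x(0): 1·(-2) + (-1)·1 = -3; 2·(-2) + (-1)·1 = -5; so z(0) = [-3, -5]^T.
x_2(t) = Σ_i (v_i)_2 · z_i(0) · e^{λ_i t} (row 2 of V times the modal terms).
x_2(0.8) = (-2)·(-3)·e^{-5·0.8} + 1·(-5)·e^{-2·0.8} = 6·0.018316 + (-5)·0.201897 = -0.8996.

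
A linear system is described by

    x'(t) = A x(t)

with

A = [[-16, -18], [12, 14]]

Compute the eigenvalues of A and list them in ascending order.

-4, 2

det(sI - A) = s^2 - (tr A)s + det A, with tr A = (-16) + 14 = -2 and det A = (-16)·14 - (-18)·12 = -224 - (-216) = -8.
So p(s) = det(sI - A) = s^2 + 2s - 8.
Factor s^2 + 2s - 8: two numbers with sum -2 and product -8 are 2 and -4, so s^2 + 2s - 8 = (s - 2)(s + 4).
Hence p(s) = (s - 2) (s + 4), with roots -4, 2.
At least one eigenvalue has non-negative real part, so the system is not asymptotically stable.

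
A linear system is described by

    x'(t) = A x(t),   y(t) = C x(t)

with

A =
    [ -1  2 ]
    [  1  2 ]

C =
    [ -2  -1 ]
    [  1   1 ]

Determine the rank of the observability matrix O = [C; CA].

CA = [[1, -6], [0, 4]]
Observability matrix O = [C; CA] = [[-2, -1], [1, 1], [1, -6], [0, 4]]
Take the 2×2 submatrix of O formed by rows 1, 2: [[-2, -1], [1, 1]]. Its determinant is (-2)·1 - (-1)·1 = -2 - (-1) = -1 ≠ 0.
So rank(O) ≥ 2; since O has 2 columns, rank(O) = 2.
rank(O) = 2 = n, so the pair (A, C) is completely observable.

2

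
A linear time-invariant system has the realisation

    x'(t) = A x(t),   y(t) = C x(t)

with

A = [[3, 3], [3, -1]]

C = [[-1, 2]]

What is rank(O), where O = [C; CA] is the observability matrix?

2

CA = [[3, -5]]
Observability matrix O = [C; CA] = [[-1, 2], [3, -5]]
det(O) = (-1)·(-5) - 2·3 = 5 - 6 = -1 ≠ 0, so rank(O) = 2.
rank(O) = 2 = n, so the pair (A, C) is completely observable.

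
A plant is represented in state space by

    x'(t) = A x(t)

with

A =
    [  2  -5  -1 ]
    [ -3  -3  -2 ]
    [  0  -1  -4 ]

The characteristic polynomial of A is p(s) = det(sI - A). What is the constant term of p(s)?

-77

Expand det(sI - A) for the 3×3 matrix.
p(s) = s^3 + 5s^2 - 19s - 77.
(Check: constant term = det(-A) = (-1)^3 det A = -77; coefficient of s^2 = -tr A = 5.)
The constant term is -77.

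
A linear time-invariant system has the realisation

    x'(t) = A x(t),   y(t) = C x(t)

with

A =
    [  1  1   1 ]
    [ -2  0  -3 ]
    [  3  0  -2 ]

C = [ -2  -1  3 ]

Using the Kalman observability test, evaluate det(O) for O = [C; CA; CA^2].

CA = [[9, -2, -5]]
CA^2 = [[-2, 9, 25]]
Observability matrix O = [C; CA; CA^2] = [[-2, -1, 3], [9, -2, -5], [-2, 9, 25]]
Expanding along the first row, det(O) = (-2)·((-2)·25 - (-5)·9) - (-1)·(9·25 - (-5)·(-2)) + 3·(9·9 - (-2)·(-2)) = (-2)·(-5) - (-1)·215 + 3·77 = 456
Since det(O) ≠ 0, rank(O) = 3 and the system is completely observable.

456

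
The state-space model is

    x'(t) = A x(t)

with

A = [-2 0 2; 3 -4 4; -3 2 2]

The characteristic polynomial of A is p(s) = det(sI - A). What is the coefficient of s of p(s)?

-6

Expand det(sI - A) for the 3×3 matrix.
p(s) = s^3 + 4s^2 - 6s - 20.
(Check: constant term = det(-A) = (-1)^3 det A = -20; coefficient of s^2 = -tr A = 4.)
The coefficient of s is -6.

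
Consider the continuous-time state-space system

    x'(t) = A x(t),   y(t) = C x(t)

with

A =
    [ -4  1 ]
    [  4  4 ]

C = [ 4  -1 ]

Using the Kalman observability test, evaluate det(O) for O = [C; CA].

CA = [[-20, 0]]
Observability matrix O = [C; CA] = [[4, -1], [-20, 0]]
det(O) = 4·0 - (-1)·(-20) = 0 - 20 = -20
Since det(O) ≠ 0, rank(O) = 2 and the system is completely observable.

-20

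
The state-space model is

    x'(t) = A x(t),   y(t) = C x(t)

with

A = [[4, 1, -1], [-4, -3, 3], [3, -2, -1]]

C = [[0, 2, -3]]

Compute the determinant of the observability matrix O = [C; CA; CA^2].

-2251

CA = [[-17, 0, 9]]
CA^2 = [[-41, -35, 8]]
Observability matrix O = [C; CA; CA^2] = [[0, 2, -3], [-17, 0, 9], [-41, -35, 8]]
Expanding along the first row, det(O) = 0·(0·8 - 9·(-35)) - 2·((-17)·8 - 9·(-41)) + (-3)·((-17)·(-35) - 0·(-41)) = 0·315 - 2·233 + (-3)·595 = -2251
Since det(O) ≠ 0, rank(O) = 3 and the system is completely observable.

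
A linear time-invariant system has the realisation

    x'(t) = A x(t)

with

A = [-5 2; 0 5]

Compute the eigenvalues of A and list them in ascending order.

det(sI - A) = s^2 - (tr A)s + det A, with tr A = (-5) + 5 = 0 and det A = (-5)·5 - 2·0 = -25 - 0 = -25.
So p(s) = det(sI - A) = s^2 - 25.
Factor s^2 - 25: two numbers with sum 0 and product -25 are 5 and -5, so s^2 - 25 = (s - 5)(s + 5).
Hence p(s) = (s - 5) (s + 5), with roots -5, 5.
At least one eigenvalue has non-negative real part, so the system is not asymptotically stable.

-5, 5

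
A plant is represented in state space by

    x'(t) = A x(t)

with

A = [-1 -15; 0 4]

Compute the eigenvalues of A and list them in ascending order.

det(sI - A) = s^2 - (tr A)s + det A, with tr A = (-1) + 4 = 3 and det A = (-1)·4 - (-15)·0 = -4 - 0 = -4.
So p(s) = det(sI - A) = s^2 - 3s - 4.
Factor s^2 - 3s - 4: two numbers with sum 3 and product -4 are 4 and -1, so s^2 - 3s - 4 = (s - 4)(s + 1).
Hence p(s) = (s - 4) (s + 1), with roots -1, 4.
At least one eigenvalue has non-negative real part, so the system is not asymptotically stable.

-1, 4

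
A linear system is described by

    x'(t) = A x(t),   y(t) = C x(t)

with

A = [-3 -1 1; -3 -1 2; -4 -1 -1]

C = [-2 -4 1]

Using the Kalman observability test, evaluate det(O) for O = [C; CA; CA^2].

1167

CA = [[14, 5, -11]]
CA^2 = [[-13, -8, 35]]
Observability matrix O = [C; CA; CA^2] = [[-2, -4, 1], [14, 5, -11], [-13, -8, 35]]
Expanding along the first row, det(O) = (-2)·(5·35 - (-11)·(-8)) - (-4)·(14·35 - (-11)·(-13)) + 1·(14·(-8) - 5·(-13)) = (-2)·87 - (-4)·347 + 1·(-47) = 1167
Since det(O) ≠ 0, rank(O) = 3 and the system is completely observable.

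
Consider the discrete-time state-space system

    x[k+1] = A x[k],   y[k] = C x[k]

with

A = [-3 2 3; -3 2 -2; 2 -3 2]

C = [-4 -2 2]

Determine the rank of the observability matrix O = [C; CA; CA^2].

3

CA = [[22, -18, -4]]
CA^2 = [[-20, 20, 94]]
Observability matrix O = [C; CA; CA^2] = [[-4, -2, 2], [22, -18, -4], [-20, 20, 94]]
det(O) = (-4)·((-18)·94 - (-4)·20) - (-2)·(22·94 - (-4)·(-20)) + 2·(22·20 - (-18)·(-20)) = (-4)·(-1612) - (-2)·1988 + 2·80 = 10584 ≠ 0, so rank(O) = 3.
rank(O) = 3 = n, so the pair (A, C) is completely observable.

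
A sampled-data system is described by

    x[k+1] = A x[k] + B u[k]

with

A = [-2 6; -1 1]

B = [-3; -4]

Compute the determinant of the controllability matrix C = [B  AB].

AB = [[-18], [-1]]
Controllability matrix C = [B  AB] = [[-3, -18], [-4, -1]]
det(C) = (-3)·(-1) - (-18)·(-4) = 3 - 72 = -69
Since det(C) ≠ 0, rank(C) = 2 and the system is completely controllable.

-69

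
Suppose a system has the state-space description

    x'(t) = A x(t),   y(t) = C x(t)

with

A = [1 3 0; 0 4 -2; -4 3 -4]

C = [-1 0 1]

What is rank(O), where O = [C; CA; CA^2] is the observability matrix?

3

CA = [[-5, 0, -4]]
CA^2 = [[11, -27, 16]]
Observability matrix O = [C; CA; CA^2] = [[-1, 0, 1], [-5, 0, -4], [11, -27, 16]]
det(O) = (-1)·(0·16 - (-4)·(-27)) - 0·((-5)·16 - (-4)·11) + 1·((-5)·(-27) - 0·11) = (-1)·(-108) - 0·(-36) + 1·135 = 243 ≠ 0, so rank(O) = 3.
rank(O) = 3 = n, so the pair (A, C) is completely observable.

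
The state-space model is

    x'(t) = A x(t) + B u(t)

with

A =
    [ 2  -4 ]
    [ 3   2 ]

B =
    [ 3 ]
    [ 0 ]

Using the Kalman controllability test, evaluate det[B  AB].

AB = [[6], [9]]
Controllability matrix C = [B  AB] = [[3, 6], [0, 9]]
det(C) = 3·9 - 6·0 = 27 - 0 = 27
Since det(C) ≠ 0, rank(C) = 2 and the system is completely controllable.

27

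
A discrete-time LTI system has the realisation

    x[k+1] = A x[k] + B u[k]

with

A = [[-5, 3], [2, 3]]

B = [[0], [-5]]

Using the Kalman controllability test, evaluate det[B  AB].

-75

AB = [[-15], [-15]]
Controllability matrix C = [B  AB] = [[0, -15], [-5, -15]]
det(C) = 0·(-15) - (-15)·(-5) = 0 - 75 = -75
Since det(C) ≠ 0, rank(C) = 2 and the system is completely controllable.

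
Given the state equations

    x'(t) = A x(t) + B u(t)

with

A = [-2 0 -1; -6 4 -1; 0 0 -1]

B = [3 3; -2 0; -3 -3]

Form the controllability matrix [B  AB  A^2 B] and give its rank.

2

AB = [[-3, -3], [-23, -15], [3, 3]]
A^2B = [[3, 3], [-77, -45], [-3, -3]]
Controllability matrix C = [B  AB  A^2B] = [[3, 3, -3, -3, 3, 3], [-2, 0, -23, -15, -77, -45], [-3, -3, 3, 3, -3, -3]]
The rows r1, r2, r3 of C are linearly dependent: r1 + r3 = 0 (check each entry), so rank(C) ≤ 2.
The 2×2 minor from rows 1, 2, columns 1, 2 is 3·0 - 3·(-2) = 0 - (-6) = 6 ≠ 0, so rank(C) = 2.
rank(C) = 2 < n = 3, so the pair (A, B) is not completely controllable.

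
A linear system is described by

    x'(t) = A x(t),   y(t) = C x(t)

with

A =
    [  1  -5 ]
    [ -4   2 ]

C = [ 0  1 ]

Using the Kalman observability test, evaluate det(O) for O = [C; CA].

CA = [[-4, 2]]
Observability matrix O = [C; CA] = [[0, 1], [-4, 2]]
det(O) = 0·2 - 1·(-4) = 0 - (-4) = 4
Since det(O) ≠ 0, rank(O) = 2 and the system is completely observable.

4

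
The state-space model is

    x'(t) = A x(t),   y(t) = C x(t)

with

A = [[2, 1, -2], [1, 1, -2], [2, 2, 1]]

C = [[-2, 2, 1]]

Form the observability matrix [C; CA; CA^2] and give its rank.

CA = [[0, 2, 1]]
CA^2 = [[4, 4, -3]]
Observability matrix O = [C; CA; CA^2] = [[-2, 2, 1], [0, 2, 1], [4, 4, -3]]
det(O) = (-2)·(2·(-3) - 1·4) - 2·(0·(-3) - 1·4) + 1·(0·4 - 2·4) = (-2)·(-10) - 2·(-4) + 1·(-8) = 20 ≠ 0, so rank(O) = 3.
rank(O) = 3 = n, so the pair (A, C) is completely observable.

3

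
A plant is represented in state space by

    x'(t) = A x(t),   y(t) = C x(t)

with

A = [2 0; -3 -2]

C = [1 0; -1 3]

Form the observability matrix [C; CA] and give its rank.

CA = [[2, 0], [-11, -6]]
Observability matrix O = [C; CA] = [[1, 0], [-1, 3], [2, 0], [-11, -6]]
Take the 2×2 submatrix of O formed by rows 1, 2: [[1, 0], [-1, 3]]. Its determinant is 1·3 - 0·(-1) = 3 - 0 = 3 ≠ 0.
So rank(O) ≥ 2; since O has 2 columns, rank(O) = 2.
rank(O) = 2 = n, so the pair (A, C) is completely observable.

2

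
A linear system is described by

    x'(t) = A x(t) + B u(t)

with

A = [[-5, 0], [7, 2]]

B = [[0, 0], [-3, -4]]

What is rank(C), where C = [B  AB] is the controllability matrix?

AB = [[0, 0], [-6, -8]]
Controllability matrix C = [B  AB] = [[0, 0, 0, 0], [-3, -4, -6, -8]]
Every column of C is a scalar multiple of column 1 = [0, -3] (multipliers 1, 4/3, 2, 8/3), so the columns span a one-dimensional space.
C ≠ 0, hence rank(C) = 1.
rank(C) = 1 < n = 2, so the pair (A, B) is not completely controllable.

1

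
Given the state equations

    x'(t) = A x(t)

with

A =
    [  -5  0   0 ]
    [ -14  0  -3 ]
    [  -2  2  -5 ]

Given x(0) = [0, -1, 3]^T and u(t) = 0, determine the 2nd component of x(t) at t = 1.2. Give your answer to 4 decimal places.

det(sI - A) = s^3 - (tr A)s^2 + (M11 + M22 + M33)s - det A, where Mii is the 2×2 principal minor of A obtained by deleting row i and column i.
tr A = (-5) + 0 + (-5) = -10; M11 = 0·(-5) - (-3)·2 = 0 - (-6) = 6; M22 = (-5)·(-5) - 0·(-2) = 25 - 0 = 25; M33 = (-5)·0 - 0·(-14) = 0 - 0 = 0; sum of minors = 31.
det A = (-5)·(0·(-5) - (-3)·2) - 0·((-14)·(-5) - (-3)·(-2)) + 0·((-14)·2 - 0·(-2)) = (-5)·6 - 0·64 + 0·(-28) = -30.
So p(s) = det(sI - A) = s^3 + 10s^2 + 31s + 30.
Rational-root test: any integer root divides 30. Testing small divisors, s = -2 works: p(-2) = -8 + 40 + (-62) + 30 = 0, so (s + 2) is a factor.
Dividing, p(s) = (s + 2)(s^2 + 8s + 15).
Factor s^2 + 8s + 15: two numbers with sum -8 and product 15 are -3 and -5, so s^2 + 8s + 15 = (s + 3)(s + 5).
Hence p(s) = (s + 2) (s + 3) (s + 5), with roots -5, -3, -2.
The eigenvalues -5, -3, -2 are distinct and real, so A is diagonalisable and x(t) = e^{At} x(0) = V diag(e^{λ_i t}) V^{-1} x(0), where the columns of V are the eigenvectors.
λ = -5: A - (-5)I = [[0, 0, 0], [-14, 5, -3], [-2, 2, 0]]. v must be orthogonal to every row; (row 2) × (row 3) = [6, 6, -18], so take v_1 = [1, 1, -3]^T.
λ = -3: A - (-3)I = [[-2, 0, 0], [-14, 3, -3], [-2, 2, -2]]. v must be orthogonal to every row; (row 1) × (row 2) = [0, -6, -6], so take v_2 = [0, 1, 1]^T.
λ = -2: A - (-2)I = [[-3, 0, 0], [-14, 2, -3], [-2, 2, -3]]. v must be orthogonal to every row; (row 1) × (row 2) = [0, -9, -6], so take v_3 = [0, -3, -2]^T.
V = [v_1 v_2 v_3] = [[1, 0, 0], [1, 1, -3], [-3, 1, -2]] has det V = 1, so V^{-1} = adj(V)/det V = [[1, 0, 0], [11, -2, 3], [4, -1, 1]].
Modal coordinates z(0) = V^{-1} x(0): 1·0 + 0·(-1) + 0·3 = 0; 11·0 + (-2)·(-1) + 3·3 = 11; 4·0 + (-1)·(-1) + 1·3 = 4; so z(0) = [0, 11, 4]^T.
x_2(t) = Σ_i (v_i)_2 · z_i(0) · e^{λ_i t} (row 2 of V times the modal terms).
x_2(1.2) = 1·0·e^{-5·1.2} + 1·11·e^{-3·1.2} + (-3)·4·e^{-2·1.2} = 0·0.002479 + 11·0.027324 + (-12)·0.090718 = -0.7881.

-0.7881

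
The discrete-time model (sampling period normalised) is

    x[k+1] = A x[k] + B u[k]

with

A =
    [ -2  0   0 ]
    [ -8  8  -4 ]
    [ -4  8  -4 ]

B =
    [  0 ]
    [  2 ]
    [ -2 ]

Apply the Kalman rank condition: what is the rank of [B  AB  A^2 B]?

AB = [[0], [24], [24]]
A^2B = [[0], [96], [96]]
Controllability matrix C = [B  AB  A^2B] = [[0, 0, 0], [2, 24, 96], [-2, 24, 96]]
Row 1 of C is identically zero, so rank(C) ≤ 2.
The 2×2 minor from rows 2, 3, columns 1, 2 is 2·24 - 24·(-2) = 48 - (-48) = 96 ≠ 0, so rank(C) = 2.
rank(C) = 2 < n = 3, so the pair (A, B) is not completely controllable.

2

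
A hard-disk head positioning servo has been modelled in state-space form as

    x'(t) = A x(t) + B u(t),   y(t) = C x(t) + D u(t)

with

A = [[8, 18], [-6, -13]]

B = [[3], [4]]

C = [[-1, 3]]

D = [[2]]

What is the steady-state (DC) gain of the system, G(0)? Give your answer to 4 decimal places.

G(0) = C(-A)^{-1}B + D = -C A^{-1} B + D.
det A = 4, so A^{-1} = (1/4)·adj(A) = [[-13/4, -9/2], [3/2, 2]]
A^{-1} B = [-111/4, 25/2]^T
C A^{-1} B = 261/4
G(0) = D - C A^{-1} B = 2 - (261/4) = -253/4 ≈ -63.2500

-63.2500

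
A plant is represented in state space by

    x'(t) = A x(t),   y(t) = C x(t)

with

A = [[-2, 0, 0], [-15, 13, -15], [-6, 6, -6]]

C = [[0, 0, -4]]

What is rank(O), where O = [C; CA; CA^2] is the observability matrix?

2

CA = [[24, -24, 24]]
CA^2 = [[168, -168, 216]]
Observability matrix O = [C; CA; CA^2] = [[0, 0, -4], [24, -24, 24], [168, -168, 216]]
The columns c1, c2, c3 of O are linearly dependent: c1 + c2 = 0 (check each entry), so rank(O) ≤ 2.
The 2×2 minor from rows 1, 2, columns 1, 3 is 0·24 - (-4)·24 = 0 - (-96) = 96 ≠ 0, so rank(O) = 2.
rank(O) = 2 < n = 3, so the pair (A, C) is not completely observable.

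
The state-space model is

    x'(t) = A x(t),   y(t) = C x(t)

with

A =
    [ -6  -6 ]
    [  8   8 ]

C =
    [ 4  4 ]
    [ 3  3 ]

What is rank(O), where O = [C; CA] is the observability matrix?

1

CA = [[8, 8], [6, 6]]
Observability matrix O = [C; CA] = [[4, 4], [3, 3], [8, 8], [6, 6]]
Every row of O is a scalar multiple of row 1 = [4, 4] (multipliers 1, 3/4, 2, 3/2), so the rows span a one-dimensional space.
O ≠ 0, hence rank(O) = 1.
rank(O) = 1 < n = 2, so the pair (A, C) is not completely observable.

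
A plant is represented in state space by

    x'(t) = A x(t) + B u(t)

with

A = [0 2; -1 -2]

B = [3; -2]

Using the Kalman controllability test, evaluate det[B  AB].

AB = [[-4], [1]]
Controllability matrix C = [B  AB] = [[3, -4], [-2, 1]]
det(C) = 3·1 - (-4)·(-2) = 3 - 8 = -5
Since det(C) ≠ 0, rank(C) = 2 and the system is completely controllable.

-5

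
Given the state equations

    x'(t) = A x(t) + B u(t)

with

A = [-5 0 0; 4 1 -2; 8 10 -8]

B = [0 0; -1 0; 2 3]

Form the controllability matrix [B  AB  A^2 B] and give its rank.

2

AB = [[0, 0], [-5, -6], [-26, -24]]
A^2B = [[0, 0], [47, 42], [158, 132]]
Controllability matrix C = [B  AB  A^2B] = [[0, 0, 0, 0, 0, 0], [-1, 0, -5, -6, 47, 42], [2, 3, -26, -24, 158, 132]]
Row 1 of C is identically zero, so rank(C) ≤ 2.
The 2×2 minor from rows 2, 3, columns 1, 2 is (-1)·3 - 0·2 = -3 - 0 = -3 ≠ 0, so rank(C) = 2.
rank(C) = 2 < n = 3, so the pair (A, B) is not completely controllable.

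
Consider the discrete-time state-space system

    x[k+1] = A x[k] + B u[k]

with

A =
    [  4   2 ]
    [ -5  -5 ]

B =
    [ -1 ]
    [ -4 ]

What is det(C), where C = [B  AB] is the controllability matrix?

AB = [[-12], [25]]
Controllability matrix C = [B  AB] = [[-1, -12], [-4, 25]]
det(C) = (-1)·25 - (-12)·(-4) = -25 - 48 = -73
Since det(C) ≠ 0, rank(C) = 2 and the system is completely controllable.

-73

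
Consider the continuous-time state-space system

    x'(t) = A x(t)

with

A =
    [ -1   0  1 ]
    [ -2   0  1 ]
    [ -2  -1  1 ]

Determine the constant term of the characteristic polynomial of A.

-1

Expand det(sI - A) for the 3×3 matrix.
p(s) = s^3 + 2s - 1.
(Check: constant term = det(-A) = (-1)^3 det A = -1; coefficient of s^2 = -tr A = 0.)
The constant term is -1.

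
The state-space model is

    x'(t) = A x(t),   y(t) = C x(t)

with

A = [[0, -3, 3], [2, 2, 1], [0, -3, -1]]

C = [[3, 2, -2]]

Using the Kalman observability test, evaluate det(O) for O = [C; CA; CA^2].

2359

CA = [[4, 1, 13]]
CA^2 = [[2, -49, 0]]
Observability matrix O = [C; CA; CA^2] = [[3, 2, -2], [4, 1, 13], [2, -49, 0]]
Expanding along the first row, det(O) = 3·(1·0 - 13·(-49)) - 2·(4·0 - 13·2) + (-2)·(4·(-49) - 1·2) = 3·637 - 2·(-26) + (-2)·(-198) = 2359
Since det(O) ≠ 0, rank(O) = 3 and the system is completely observable.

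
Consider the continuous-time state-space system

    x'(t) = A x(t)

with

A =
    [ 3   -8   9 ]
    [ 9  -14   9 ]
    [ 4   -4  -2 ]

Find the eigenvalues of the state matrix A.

det(sI - A) = s^3 - (tr A)s^2 + (M11 + M22 + M33)s - det A, where Mii is the 2×2 principal minor of A obtained by deleting row i and column i.
tr A = 3 + (-14) + (-2) = -13; M11 = (-14)·(-2) - 9·(-4) = 28 - (-36) = 64; M22 = 3·(-2) - 9·4 = -6 - 36 = -42; M33 = 3·(-14) - (-8)·9 = -42 - (-72) = 30; sum of minors = 52.
det A = 3·((-14)·(-2) - 9·(-4)) - (-8)·(9·(-2) - 9·4) + 9·(9·(-4) - (-14)·4) = 3·64 - (-8)·(-54) + 9·20 = -60.
So p(s) = det(sI - A) = s^3 + 13s^2 + 52s + 60.
Rational-root test: any integer root divides 60. Testing small divisors, s = -2 works: p(-2) = -8 + 52 + (-104) + 60 = 0, so (s + 2) is a factor.
Dividing, p(s) = (s + 2)(s^2 + 11s + 30).
Factor s^2 + 11s + 30: two numbers with sum -11 and product 30 are -5 and -6, so s^2 + 11s + 30 = (s + 5)(s + 6).
Hence p(s) = (s + 2) (s + 5) (s + 6), with roots -6, -5, -2.
All eigenvalues have negative real part, so the system is asymptotically stable.

-6, -5, -2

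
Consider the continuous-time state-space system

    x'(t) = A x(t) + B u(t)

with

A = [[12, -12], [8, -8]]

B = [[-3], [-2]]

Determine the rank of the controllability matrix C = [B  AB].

AB = [[-12], [-8]]
Controllability matrix C = [B  AB] = [[-3, -12], [-2, -8]]
Every column of C is a scalar multiple of column 1 = [-3, -2] (multipliers 1, 4), so the columns span a one-dimensional space.
C ≠ 0, hence rank(C) = 1.
rank(C) = 1 < n = 2, so the pair (A, B) is not completely controllable.

1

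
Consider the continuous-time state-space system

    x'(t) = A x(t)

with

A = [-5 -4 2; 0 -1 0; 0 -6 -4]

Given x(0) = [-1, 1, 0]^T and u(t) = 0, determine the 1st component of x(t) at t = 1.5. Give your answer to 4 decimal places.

det(sI - A) = s^3 - (tr A)s^2 + (M11 + M22 + M33)s - det A, where Mii is the 2×2 principal minor of A obtained by deleting row i and column i.
tr A = (-5) + (-1) + (-4) = -10; M11 = (-1)·(-4) - 0·(-6) = 4 - 0 = 4; M22 = (-5)·(-4) - 2·0 = 20 - 0 = 20; M33 = (-5)·(-1) - (-4)·0 = 5 - 0 = 5; sum of minors = 29.
det A = (-5)·((-1)·(-4) - 0·(-6)) - (-4)·(0·(-4) - 0·0) + 2·(0·(-6) - (-1)·0) = (-5)·4 - (-4)·0 + 2·0 = -20.
So p(s) = det(sI - A) = s^3 + 10s^2 + 29s + 20.
Rational-root test: any integer root divides 20. Testing small divisors, s = -1 works: p(-1) = -1 + 10 + (-29) + 20 = 0, so (s + 1) is a factor.
Dividing, p(s) = (s + 1)(s^2 + 9s + 20).
Factor s^2 + 9s + 20: two numbers with sum -9 and product 20 are -4 and -5, so s^2 + 9s + 20 = (s + 4)(s + 5).
Hence p(s) = (s + 1) (s + 4) (s + 5), with roots -5, -4, -1.
The eigenvalues -5, -4, -1 are distinct and real, so A is diagonalisable and x(t) = e^{At} x(0) = V diag(e^{λ_i t}) V^{-1} x(0), where the columns of V are the eigenvectors.
λ = -5: A - (-5)I = [[0, -4, 2], [0, 4, 0], [0, -6, 1]]. v must be orthogonal to every row; (row 1) × (row 2) = [-8, 0, 0], so take v_1 = [1, 0, 0]^T.
λ = -4: A - (-4)I = [[-1, -4, 2], [0, 3, 0], [0, -6, 0]]. v must be orthogonal to every row; (row 1) × (row 2) = [-6, 0, -3], so take v_2 = [2, 0, 1]^T.
λ = -1: A - (-1)I = [[-4, -4, 2], [0, 0, 0], [0, -6, -3]]. v must be orthogonal to every row; (row 1) × (row 3) = [24, -12, 24], so take v_3 = [-2, 1, -2]^T.
V = [v_1 v_2 v_3] = [[1, 2, -2], [0, 0, 1], [0, 1, -2]] has det V = -1, so V^{-1} = adj(V)/det V = [[1, -2, -2], [0, 2, 1], [0, 1, 0]].
Modal coordinates z(0) = V^{-1} x(0): 1·(-1) + (-2)·1 + (-2)·0 = -3; 0·(-1) + 2·1 + 1·0 = 2; 0·(-1) + 1·1 + 0·0 = 1; so z(0) = [-3, 2, 1]^T.
x_1(t) = Σ_i (v_i)_1 · z_i(0) · e^{λ_i t} (row 1 of V times the modal terms).
x_1(1.5) = 1·(-3)·e^{-5·1.5} + 2·2·e^{-4·1.5} + (-2)·1·e^{-1·1.5} = (-3)·0.000553 + 4·0.002479 + (-2)·0.223130 = -0.4380.

-0.4380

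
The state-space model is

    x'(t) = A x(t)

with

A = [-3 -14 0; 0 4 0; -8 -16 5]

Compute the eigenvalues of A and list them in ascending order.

det(sI - A) = s^3 - (tr A)s^2 + (M11 + M22 + M33)s - det A, where Mii is the 2×2 principal minor of A obtained by deleting row i and column i.
tr A = (-3) + 4 + 5 = 6; M11 = 4·5 - 0·(-16) = 20 - 0 = 20; M22 = (-3)·5 - 0·(-8) = -15 - 0 = -15; M33 = (-3)·4 - (-14)·0 = -12 - 0 = -12; sum of minors = -7.
det A = (-3)·(4·5 - 0·(-16)) - (-14)·(0·5 - 0·(-8)) + 0·(0·(-16) - 4·(-8)) = (-3)·20 - (-14)·0 + 0·32 = -60.
So p(s) = det(sI - A) = s^3 - 6s^2 - 7s + 60.
Rational-root test: any integer root divides 60. Testing small divisors, s = -3 works: p(-3) = -27 + (-54) + 21 + 60 = 0, so (s + 3) is a factor.
Dividing, p(s) = (s + 3)(s^2 - 9s + 20).
Factor s^2 - 9s + 20: two numbers with sum 9 and product 20 are 5 and 4, so s^2 - 9s + 20 = (s - 5)(s - 4).
Hence p(s) = (s - 5) (s - 4) (s + 3), with roots -3, 4, 5.
At least one eigenvalue has non-negative real part, so the system is not asymptotically stable.

-3, 4, 5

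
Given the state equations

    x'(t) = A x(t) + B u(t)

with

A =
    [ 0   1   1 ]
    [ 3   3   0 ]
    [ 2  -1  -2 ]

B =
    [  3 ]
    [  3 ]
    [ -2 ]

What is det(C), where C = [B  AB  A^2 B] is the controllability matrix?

AB = [[1], [18], [7]]
A^2B = [[25], [57], [-30]]
Controllability matrix C = [B  AB  A^2B] = [[3, 1, 25], [3, 18, 57], [-2, 7, -30]]
Expanding along the first row, det(C) = 3·(18·(-30) - 57·7) - 1·(3·(-30) - 57·(-2)) + 25·(3·7 - 18·(-2)) = 3·(-939) - 1·24 + 25·57 = -1416
Since det(C) ≠ 0, rank(C) = 3 and the system is completely controllable.

-1416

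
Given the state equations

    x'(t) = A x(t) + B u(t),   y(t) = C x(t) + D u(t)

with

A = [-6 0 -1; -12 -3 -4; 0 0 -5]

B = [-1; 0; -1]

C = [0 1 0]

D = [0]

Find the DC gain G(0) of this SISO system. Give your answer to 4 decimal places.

G(0) = C(-A)^{-1}B + D = -C A^{-1} B + D.
det A = -90, so A^{-1} = (1/-90)·adj(A) = [[-1/6, 0, 1/30], [2/3, -1/3, 2/15], [0, 0, -1/5]]
A^{-1} B = [2/15, -4/5, 1/5]^T
C A^{-1} B = -4/5
G(0) = D - C A^{-1} B = 0 - (-4/5) = 4/5 ≈ 0.8000

0.8000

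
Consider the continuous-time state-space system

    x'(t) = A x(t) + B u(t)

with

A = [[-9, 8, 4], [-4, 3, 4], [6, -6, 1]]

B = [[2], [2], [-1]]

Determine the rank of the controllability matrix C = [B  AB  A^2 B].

AB = [[-6], [-6], [-1]]
A^2B = [[2], [2], [-1]]
Controllability matrix C = [B  AB  A^2B] = [[2, -6, 2], [2, -6, 2], [-1, -1, -1]]
The rows r1, r2, r3 of C are linearly dependent: -r1 + r2 = 0 (check each entry), so rank(C) ≤ 2.
The 2×2 minor from rows 1, 3, columns 1, 2 is 2·(-1) - (-6)·(-1) = -2 - 6 = -8 ≠ 0, so rank(C) = 2.
rank(C) = 2 < n = 3, so the pair (A, B) is not completely controllable.

2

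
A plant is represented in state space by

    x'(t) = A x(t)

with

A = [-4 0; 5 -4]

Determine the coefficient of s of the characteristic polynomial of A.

8

For a 2×2 matrix, det(sI - A) = s^2 - (tr A)s + det A.
tr A = -8, det A = 16.
So p(s) = s^2 + 8s + 16.
The coefficient of s is 8.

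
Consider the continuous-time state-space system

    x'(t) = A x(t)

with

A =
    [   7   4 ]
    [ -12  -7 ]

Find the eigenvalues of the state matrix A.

det(sI - A) = s^2 - (tr A)s + det A, with tr A = 7 + (-7) = 0 and det A = 7·(-7) - 4·(-12) = -49 - (-48) = -1.
So p(s) = det(sI - A) = s^2 - 1.
Factor s^2 - 1: two numbers with sum 0 and product -1 are 1 and -1, so s^2 - 1 = (s - 1)(s + 1).
Hence p(s) = (s - 1) (s + 1), with roots -1, 1.
At least one eigenvalue has non-negative real part, so the system is not asymptotically stable.

-1, 1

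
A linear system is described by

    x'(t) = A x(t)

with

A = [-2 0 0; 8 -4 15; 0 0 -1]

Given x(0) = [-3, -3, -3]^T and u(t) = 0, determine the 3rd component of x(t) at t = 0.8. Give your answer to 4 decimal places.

-1.3480

det(sI - A) = s^3 - (tr A)s^2 + (M11 + M22 + M33)s - det A, where Mii is the 2×2 principal minor of A obtained by deleting row i and column i.
tr A = (-2) + (-4) + (-1) = -7; M11 = (-4)·(-1) - 15·0 = 4 - 0 = 4; M22 = (-2)·(-1) - 0·0 = 2 - 0 = 2; M33 = (-2)·(-4) - 0·8 = 8 - 0 = 8; sum of minors = 14.
det A = (-2)·((-4)·(-1) - 15·0) - 0·(8·(-1) - 15·0) + 0·(8·0 - (-4)·0) = (-2)·4 - 0·(-8) + 0·0 = -8.
So p(s) = det(sI - A) = s^3 + 7s^2 + 14s + 8.
Rational-root test: any integer root divides 8. Testing small divisors, s = -1 works: p(-1) = -1 + 7 + (-14) + 8 = 0, so (s + 1) is a factor.
Dividing, p(s) = (s + 1)(s^2 + 6s + 8).
Factor s^2 + 6s + 8: two numbers with sum -6 and product 8 are -2 and -4, so s^2 + 6s + 8 = (s + 2)(s + 4).
Hence p(s) = (s + 1) (s + 2) (s + 4), with roots -4, -2, -1.
The eigenvalues -4, -2, -1 are distinct and real, so A is diagonalisable and x(t) = e^{At} x(0) = V diag(e^{λ_i t}) V^{-1} x(0), where the columns of V are the eigenvectors.
λ = -4: A - (-4)I = [[2, 0, 0], [8, 0, 15], [0, 0, 3]]. v must be orthogonal to every row; (row 1) × (row 2) = [0, -30, 0], so take v_1 = [0, 1, 0]^T.
λ = -2: A - (-2)I = [[0, 0, 0], [8, -2, 15], [0, 0, 1]]. v must be orthogonal to every row; (row 2) × (row 3) = [-2, -8, 0], so take v_2 = [1, 4, 0]^T.
λ = -1: A - (-1)I = [[-1, 0, 0], [8, -3, 15], [0, 0, 0]]. v must be orthogonal to every row; (row 1) × (row 2) = [0, 15, 3], so take v_3 = [0, 5, 1]^T.
V = [v_1 v_2 v_3] = [[0, 1, 0], [1, 4, 5], [0, 0, 1]] has det V = -1, so V^{-1} = adj(V)/det V = [[-4, 1, -5], [1, 0, 0], [0, 0, 1]].
Modal coordinates z(0) = V^{-1} x(0): (-4)·(-3) + 1·(-3) + (-5)·(-3) = 24; 1·(-3) + 0·(-3) + 0·(-3) = -3; 0·(-3) + 0·(-3) + 1·(-3) = -3; so z(0) = [24, -3, -3]^T.
x_3(t) = Σ_i (v_i)_3 · z_i(0) · e^{λ_i t} (row 3 of V times the modal terms).
x_3(0.8) = 0·24·e^{-4·0.8} + 0·(-3)·e^{-2·0.8} + 1·(-3)·e^{-1·0.8} = 0·0.040762 + 0·0.201897 + (-3)·0.449329 = -1.3480.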